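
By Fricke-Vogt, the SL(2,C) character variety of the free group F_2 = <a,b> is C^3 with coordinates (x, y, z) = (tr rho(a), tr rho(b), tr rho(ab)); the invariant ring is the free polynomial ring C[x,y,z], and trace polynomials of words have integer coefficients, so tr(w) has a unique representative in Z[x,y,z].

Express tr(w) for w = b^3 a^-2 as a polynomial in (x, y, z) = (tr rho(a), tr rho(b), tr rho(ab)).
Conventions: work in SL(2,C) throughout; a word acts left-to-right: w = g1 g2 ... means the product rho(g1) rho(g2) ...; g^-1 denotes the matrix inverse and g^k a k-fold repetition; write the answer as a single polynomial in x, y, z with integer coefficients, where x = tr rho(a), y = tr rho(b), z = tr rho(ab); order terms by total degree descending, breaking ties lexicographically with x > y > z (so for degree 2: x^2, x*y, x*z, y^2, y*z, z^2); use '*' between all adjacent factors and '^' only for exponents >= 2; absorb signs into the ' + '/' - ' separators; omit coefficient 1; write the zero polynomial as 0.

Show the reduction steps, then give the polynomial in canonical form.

x^2*y^3 - x*y^2*z - 2*x^2*y - y^3 + x*z + 3*y

so trace(b^2) = trace(b) * trace(b) - trace(1) = y^2 - 2
trace(b^3) = trace(b) * trace(b^2) - trace(b) = y^3 - 3*y
trace(a b^2) = trace(b) * trace(a b) - trace(a) = y*z - x
trace(b^3 a) = trace(b) * trace(a b^2) - trace(a b) = y^2*z - x*y - z
reduce: trace(a^-1 b^3) = trace(b^3) * trace(a) - trace(b^3 a) = x*y^3 - y^2*z - 2*x*y + z
reduce: trace(b^3 a^-2) = trace(a^-1 b^3) * trace(a) - trace(a^-1 b^3 a) = x^2*y^3 - x*y^2*z - 2*x^2*y - y^3 + x*z + 3*y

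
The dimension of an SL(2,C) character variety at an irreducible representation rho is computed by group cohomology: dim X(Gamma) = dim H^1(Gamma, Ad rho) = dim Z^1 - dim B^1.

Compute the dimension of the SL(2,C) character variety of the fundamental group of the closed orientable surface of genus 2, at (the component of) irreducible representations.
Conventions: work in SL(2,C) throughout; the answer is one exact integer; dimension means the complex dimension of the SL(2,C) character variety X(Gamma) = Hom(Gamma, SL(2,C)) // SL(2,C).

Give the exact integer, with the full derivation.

6

Gamma = pi_1(Sigma_2) = < a_1, b_1, ..., a_2, b_2 | prod [a_i, b_i] > has 2g = 4 generators and 1 relator.
A cocycle assigns one sl_2 vector per generator subject to the relator condition d_2(z) = 0: dim of the unconstrained space is 3*2g = 12.
d_2 is surjective at irreducible rho (its cokernel H^2 is dual to H^0 = 0), so dim Z^1 = 12 - 3 = 9.
dim B^1 = 3 (coboundaries, injective at irreducible rho).
dim H^1 = 9 - 3 = 6 = dim X.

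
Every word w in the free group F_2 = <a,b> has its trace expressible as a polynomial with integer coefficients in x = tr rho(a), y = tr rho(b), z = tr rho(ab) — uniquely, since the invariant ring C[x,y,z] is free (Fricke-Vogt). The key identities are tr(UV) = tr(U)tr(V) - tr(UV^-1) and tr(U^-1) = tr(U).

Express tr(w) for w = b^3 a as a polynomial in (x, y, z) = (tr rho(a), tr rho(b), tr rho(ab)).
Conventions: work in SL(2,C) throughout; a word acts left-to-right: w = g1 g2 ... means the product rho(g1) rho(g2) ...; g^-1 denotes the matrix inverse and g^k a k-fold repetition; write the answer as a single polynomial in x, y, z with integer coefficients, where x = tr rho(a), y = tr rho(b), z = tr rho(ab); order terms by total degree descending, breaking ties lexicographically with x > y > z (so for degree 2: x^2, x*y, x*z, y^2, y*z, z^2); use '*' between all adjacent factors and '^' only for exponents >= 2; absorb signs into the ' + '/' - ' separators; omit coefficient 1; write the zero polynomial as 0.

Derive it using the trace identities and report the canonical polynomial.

y^2*z - x*y - z

so trace(b a b) = trace(b)*trace(a b) - trace(a) = y*z - x
reduce: trace(b^3 a) = trace(b)*trace(b a b) - trace(b a) = y^2*z - x*y - z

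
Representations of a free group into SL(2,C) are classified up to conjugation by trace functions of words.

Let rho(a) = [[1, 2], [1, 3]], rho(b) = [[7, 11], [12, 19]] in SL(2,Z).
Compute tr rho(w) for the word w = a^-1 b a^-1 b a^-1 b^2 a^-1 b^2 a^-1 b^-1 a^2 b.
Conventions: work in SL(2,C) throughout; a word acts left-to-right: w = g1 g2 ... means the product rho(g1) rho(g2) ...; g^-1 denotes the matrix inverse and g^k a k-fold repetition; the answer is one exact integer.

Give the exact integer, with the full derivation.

283462320

rho(a^-1) = [[3, -2], [-1, 1]]
... * rho(b) = [[7, 11], [12, 19]]  ->  [[-3, -5], [5, 8]]
... * rho(a^-1) = [[3, -2], [-1, 1]]  ->  [[-4, 1], [7, -2]]
... * rho(b) = [[7, 11], [12, 19]]  ->  [[-16, -25], [25, 39]]
... * rho(a^-1) = [[3, -2], [-1, 1]]  ->  [[-23, 7], [36, -11]]
... * rho(b) = [[7, 11], [12, 19]]  ->  [[-77, -120], [120, 187]]
... * rho(b) = [[7, 11], [12, 19]]  ->  [[-1979, -3127], [3084, 4873]]
... * rho(a^-1) = [[3, -2], [-1, 1]]  ->  [[-2810, 831], [4379, -1295]]
... * rho(b) = [[7, 11], [12, 19]]  ->  [[-9698, -15121], [15113, 23564]]
... * rho(b) = [[7, 11], [12, 19]]  ->  [[-249338, -393977], [388559, 613959]]
... * rho(a^-1) = [[3, -2], [-1, 1]]  ->  [[-354037, 104699], [551718, -163159]]
... * rho(b^-1) = [[19, -11], [-12, 7]]  ->  [[-7983091, 4627300], [12440550, -7211011]]
... * rho(a) = [[1, 2], [1, 3]]  ->  [[-3355791, -2084282], [5229539, 3248067]]
... * rho(a) = [[1, 2], [1, 3]]  ->  [[-5440073, -12964428], [8477606, 20203279]]
... * rho(b) = [[7, 11], [12, 19]]  ->  [[-193653647, -306164935], [301782590, 477115967]]
tr = -193653647 + 477115967 = 283462320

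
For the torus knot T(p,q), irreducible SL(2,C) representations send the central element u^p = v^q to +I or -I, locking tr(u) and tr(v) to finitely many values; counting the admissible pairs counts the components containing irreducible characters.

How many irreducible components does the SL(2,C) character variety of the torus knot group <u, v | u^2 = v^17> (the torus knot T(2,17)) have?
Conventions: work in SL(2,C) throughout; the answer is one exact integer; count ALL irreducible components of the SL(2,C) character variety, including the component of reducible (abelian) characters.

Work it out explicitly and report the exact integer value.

9

For T(2,17): irreducibility forces the central element u^2 = v^17 to one of +I, -I.
So on each irreducible component the traces are pinned: tr(u) = 2*cos(pi*alpha/2) with 1 <= alpha <= 1, tr(v) = 2*cos(pi*beta/17) with 1 <= beta <= 16.
Consistency of u^2 = (-1)^alpha I with v^17 = (-1)^beta I forces alpha = beta (mod 2).
count pairs: odd alpha (1 choices) x odd beta (8), plus even alpha (0) x even beta (8): 1*8 + 0*8 = 8.
components with irreducible characters: 8; plus the single component of reducible (abelian) characters: total 9.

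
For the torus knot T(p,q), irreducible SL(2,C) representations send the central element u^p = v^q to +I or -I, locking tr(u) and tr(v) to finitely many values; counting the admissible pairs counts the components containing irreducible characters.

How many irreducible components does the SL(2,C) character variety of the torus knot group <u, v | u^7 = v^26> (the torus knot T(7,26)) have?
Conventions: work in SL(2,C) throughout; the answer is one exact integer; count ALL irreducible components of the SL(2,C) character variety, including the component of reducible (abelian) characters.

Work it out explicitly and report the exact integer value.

76

For T(7,26): irreducibility forces the central element u^7 = v^26 to one of +I, -I.
This locks tr(u) to 2*cos(pi*alpha/7), alpha in 1..6, and tr(v) to 2*cos(pi*beta/26), beta in 1..25, on each component of irreducible characters.
u^7 = (-1)^alpha I and v^26 = (-1)^beta I must agree, so alpha and beta have equal parity.
count pairs: odd alpha (3 choices) x odd beta (13), plus even alpha (3) x even beta (12): 3*13 + 3*12 = 75.
components with irreducible characters: 75; plus the single component of reducible (abelian) characters: total 76.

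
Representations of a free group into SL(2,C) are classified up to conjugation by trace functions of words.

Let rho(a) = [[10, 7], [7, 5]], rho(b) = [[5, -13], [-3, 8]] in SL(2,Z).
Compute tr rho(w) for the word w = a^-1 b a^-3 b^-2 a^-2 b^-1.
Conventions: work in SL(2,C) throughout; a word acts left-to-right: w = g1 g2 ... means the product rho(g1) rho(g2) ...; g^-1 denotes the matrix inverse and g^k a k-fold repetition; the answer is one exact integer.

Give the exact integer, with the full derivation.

rho(a^-1) = [[5, -7], [-7, 10]]
... * rho(b) = [[5, -13], [-3, 8]]  ->  [[46, -121], [-65, 171]]
... * rho(a^-1) = [[5, -7], [-7, 10]]  ->  [[1077, -1532], [-1522, 2165]]
... * rho(a^-1) = [[5, -7], [-7, 10]]  ->  [[16109, -22859], [-22765, 32304]]
... * rho(a^-1) = [[5, -7], [-7, 10]]  ->  [[240558, -341353], [-339953, 482395]]
... * rho(b^-1) = [[8, 13], [3, 5]]  ->  [[900405, 1420489], [-1272439, -2007414]]
... * rho(b^-1) = [[8, 13], [3, 5]]  ->  [[11464707, 18807710], [-16201754, -26578777]]
... * rho(a^-1) = [[5, -7], [-7, 10]]  ->  [[-74330435, 107824151], [105042669, -152375492]]
... * rho(a^-1) = [[5, -7], [-7, 10]]  ->  [[-1126421232, 1598554555], [1591841789, -2259053603]]
... * rho(b^-1) = [[8, 13], [3, 5]]  ->  [[-4215706191, -6650703241], [5957573503, 9398675242]]
tr = -4215706191 + 9398675242 = 5182969051

5182969051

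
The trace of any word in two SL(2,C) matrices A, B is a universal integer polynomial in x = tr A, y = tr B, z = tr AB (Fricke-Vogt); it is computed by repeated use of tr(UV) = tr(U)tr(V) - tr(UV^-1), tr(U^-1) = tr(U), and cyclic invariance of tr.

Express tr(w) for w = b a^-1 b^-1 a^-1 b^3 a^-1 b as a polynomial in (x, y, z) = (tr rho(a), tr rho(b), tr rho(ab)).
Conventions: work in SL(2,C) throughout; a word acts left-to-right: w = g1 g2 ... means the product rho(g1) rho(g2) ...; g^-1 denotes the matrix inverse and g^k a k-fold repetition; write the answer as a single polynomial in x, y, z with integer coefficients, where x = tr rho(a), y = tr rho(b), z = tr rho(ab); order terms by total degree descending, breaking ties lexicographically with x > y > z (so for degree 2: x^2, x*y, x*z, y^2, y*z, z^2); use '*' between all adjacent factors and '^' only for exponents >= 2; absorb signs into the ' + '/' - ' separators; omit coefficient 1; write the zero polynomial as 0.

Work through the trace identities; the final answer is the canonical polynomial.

x^2*y^5*z - x*y^6 - 2*x*y^4*z^2 - 3*x^2*y^3*z + y^5*z + y^3*z^3 + 5*x*y^4 + 4*x*y^2*z^2 + 2*x^2*y*z - 4*y^3*z - y*z^3 - 6*x*y^2 - x*z^2 + 2*y*z + x

reduce: tr(b^2) = tr(b) tr(b) - tr(1)   [square of b] = y^2 - 2
tr(b^3) = tr(b) tr(b^2) - tr(b)   [square of b] = y^3 - 3*y
so tr(b^4) = tr(b) tr(b^3) - tr(b^2)   [square of b] = y^4 - 4*y^2 + 2
tr(b a b) = tr(b) tr(a b) - tr(a)   [square of b] = y*z - x
so tr(b^2 a b) = tr(b) tr(b a b) - tr(b a)   [square of b] = y^2*z - x*y - z
tr(b^4 a) = tr(b) tr(b^2 a b) - tr(b^2 a)   [square of b] = y^3*z - x*y^2 - 2*y*z + x
so tr(b^2 a^-1 b^2) = tr(b^4) tr(a) - tr(b^4 a)   [inverse elimination on a] = x*y^4 - y^3*z - 3*x*y^2 + 2*y*z + x
reduce: tr(a b a b) = tr(a b) tr(a b) - tr(1)   [split at a repeated a] = z^2 - 2
tr(a b a) = tr(a) tr(b a) - tr(b)   [square of a] = x*z - y
so tr(a b^2 a b) = tr(b) tr(a b a b) - tr(a b a)   [square of b] = y*z^2 - x*z - y
reduce: tr(a b^2 a) = tr(a) tr(b^2 a) - tr(b^2)   [square of a] = x*y*z - x^2 - y^2 + 2
tr(b^2 a b^2 a) = tr(b) tr(a b^2 a b) - tr(a b^2 a)   [square of b] = y^2*z^2 - 2*x*y*z + x^2 - 2
tr(b^2 a^-1 b^2 a) = tr(b^2 a b^2) tr(a) - tr(b^2 a b^2 a)   [inverse elimination on a] = x*y^3*z - x^2*y^2 - y^2*z^2 + 2
reduce: tr(b^2 a^-1 b^2 a^-1) = tr(b^2 a^-1 b^2) tr(a) - tr(b^2 a^-1 b^2 a)   [inverse elimination on a] = x^2*y^4 - 2*x*y^3*z - 2*x^2*y^2 + y^2*z^2 + 2*x*y*z + x^2 - 2
tr(b^5) = tr(b) tr(b^4) - tr(b^3)   [square of b] = y^5 - 5*y^3 + 5*y
tr(b a b^4) = tr(b) tr(b a b^3) - tr(b a b^2)   [square of b] = y^4*z - x*y^3 - 3*y^2*z + 2*x*y + z
reduce: tr(b a b^5) = tr(b) tr(b a b^4) - tr(b a b^3)   [square of b] = y^5*z - x*y^4 - 4*y^3*z + 3*x*y^2 + 3*y*z - x
tr(b^2 a b a b) = tr(b) tr(b a b a b) - tr(b a b a)   [square of b] = y^2*z^2 - x*y*z - y^2 - z^2 + 2
reduce: tr(b^2 a b a b^2) = tr(b) tr(b^2 a b a b) - tr(b^2 a b a)   [square of b] = y^3*z^2 - x*y^2*z - y^3 - 2*y*z^2 + x*z + 3*y
tr(b a b^5 a) = tr(b) tr(b^2 a b a b^2) - tr(b^2 a b a b)   [square of b] = y^4*z^2 - x*y^3*z - y^4 - 3*y^2*z^2 + 2*x*y*z + 4*y^2 + z^2 - 2
tr(a b^5 a^-1 b) = tr(b a b^5) tr(a) - tr(b a b^5 a)   [inverse elimination on a] = x*y^5*z - x^2*y^4 - y^4*z^2 - 3*x*y^3*z + 3*x^2*y^2 + y^4 + 3*y^2*z^2 + x*y*z - x^2 - 4*y^2 - z^2 + 2
tr(b^2 a^-1 b^-1 a b^3) = tr(a b^5 a^-1) tr(b) - tr(a b^5 a^-1 b)   [inverse elimination on b] = -x*y^5*z + x^2*y^4 + y^6 + y^4*z^2 + 3*x*y^3*z - 3*x^2*y^2 - 6*y^4 - 3*y^2*z^2 - x*y*z + x^2 + 9*y^2 + z^2 - 2
reduce: tr(a b^3 a) = tr(b) tr(b a^2 b) - tr(b a^2)   [square of b] = x*y^2*z - x^2*y - y^3 - x*z + 3*y
tr(b a b^3 a b) = tr(b) tr(a b^3 a b) - tr(a b^3 a)   [square of b] = y^3*z^2 - 2*x*y^2*z + x^2*y - y*z^2 + x*z - y
reduce: tr(b a b^3 a b^2) = tr(b) tr(b a b^3 a b) - tr(b a b^3 a)   [square of b] = y^4*z^2 - 2*x*y^3*z + x^2*y^2 - 2*y^2*z^2 + 2*x*y*z + z^2 - 2
tr(a b a b a b) = tr(a b a b) tr(a b) - tr(b a)   [split at a repeated a] = z^3 - 3*z
reduce: tr(a b a b a) = tr(a) tr(b a b a) - tr(b a b)   [square of a] = x*z^2 - y*z - x
tr(a b a b^2 a b) = tr(b) tr(a b a b a b) - tr(a b a b a)   [square of b] = y*z^3 - x*z^2 - 2*y*z + x
tr(a^2 b a) = tr(a) tr(b a^2) - tr(b a)   [square of a] = x^2*z - x*y - z
reduce: tr(a b a b^2 a) = tr(b) tr(a^2 b a b) - tr(a^2 b a)   [square of b] = x*y*z^2 - x^2*z - y^2*z + z
tr(a b^2 a b a b^2) = tr(b) tr(a b a b^2 a b) - tr(a b a b^2 a)   [square of b] = y^2*z^3 - 2*x*y*z^2 + x^2*z - y^2*z + x*y - z
tr(b a b^3 a b^2 a) = tr(b) tr(a b^2 a b a b^2) - tr(a b^2 a b a b)   [square of b] = y^3*z^3 - 2*x*y^2*z^2 + x^2*y*z - y^3*z - y*z^3 + x*y^2 + x*z^2 + y*z - x
reduce: tr(a b^3 a b^2 a^-1 b) = tr(b a b^3 a b^2) tr(a) - tr(b a b^3 a b^2 a)   [inverse elimination on a] = x*y^4*z^2 - 2*x^2*y^3*z - y^3*z^3 + x^3*y^2 + x^2*y*z + y^3*z + y*z^3 - x*y^2 - y*z - x
so tr(b^2 a^-1 b^-1 a b^3 a) = tr(a b^3 a b^2 a^-1) tr(b) - tr(a b^3 a b^2 a^-1 b)   [inverse elimination on b] = -x*y^4*z^2 + 2*x^2*y^3*z + y^5*z + y^3*z^3 - x^3*y^2 - x*y^4 - x^2*y*z - 4*y^3*z - y*z^3 + 3*x*y^2 + 2*y*z + x
reduce: tr(b^3 a^-1 b^2 a^-1 b^-1 a) = tr(b^2 a^-1 b^-1 a b^3) tr(a) - tr(b^2 a^-1 b^-1 a b^3 a)   [inverse elimination on a] = -x^2*y^5*z + x^3*y^4 + x*y^6 + 2*x*y^4*z^2 + x^2*y^3*z - y^5*z - y^3*z^3 - 2*x^3*y^2 - 5*x*y^4 - 3*x*y^2*z^2 + 4*y^3*z + y*z^3 + x^3 + 6*x*y^2 + x*z^2 - 2*y*z - 3*x
reduce: tr(b a^-1 b^-1 a^-1 b^3 a^-1 b) = tr(b^3 a^-1 b^2 a^-1 b^-1) tr(a) - tr(b^3 a^-1 b^2 a^-1 b^-1 a)   [inverse elimination on a] = x^2*y^5*z - x*y^6 - 2*x*y^4*z^2 - 3*x^2*y^3*z + y^5*z + y^3*z^3 + 5*x*y^4 + 4*x*y^2*z^2 + 2*x^2*y*z - 4*y^3*z - y*z^3 - 6*x*y^2 - x*z^2 + 2*y*z + x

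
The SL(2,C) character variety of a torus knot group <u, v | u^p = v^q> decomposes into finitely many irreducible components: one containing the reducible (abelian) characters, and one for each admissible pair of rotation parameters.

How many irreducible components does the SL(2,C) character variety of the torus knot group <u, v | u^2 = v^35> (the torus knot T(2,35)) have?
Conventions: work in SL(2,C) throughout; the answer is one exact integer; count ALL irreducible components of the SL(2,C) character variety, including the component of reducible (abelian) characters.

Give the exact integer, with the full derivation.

In the torus knot group T(2,35), u^2 = v^35 is central, so an irreducible representation sends it to +I or -I (Schur).
So on each irreducible component the traces are pinned: tr(u) = 2*cos(pi*alpha/2) with 1 <= alpha <= 1, tr(v) = 2*cos(pi*beta/35) with 1 <= beta <= 34.
u^2 = (-1)^alpha I and v^35 = (-1)^beta I must agree, so alpha and beta have equal parity.
Enumerate parity-matched pairs: 1*17 odd-odd plus 0*17 even-even gives 17.
That is 17 components of irreducible characters, and with the reducible (abelian) component the total is 18.

18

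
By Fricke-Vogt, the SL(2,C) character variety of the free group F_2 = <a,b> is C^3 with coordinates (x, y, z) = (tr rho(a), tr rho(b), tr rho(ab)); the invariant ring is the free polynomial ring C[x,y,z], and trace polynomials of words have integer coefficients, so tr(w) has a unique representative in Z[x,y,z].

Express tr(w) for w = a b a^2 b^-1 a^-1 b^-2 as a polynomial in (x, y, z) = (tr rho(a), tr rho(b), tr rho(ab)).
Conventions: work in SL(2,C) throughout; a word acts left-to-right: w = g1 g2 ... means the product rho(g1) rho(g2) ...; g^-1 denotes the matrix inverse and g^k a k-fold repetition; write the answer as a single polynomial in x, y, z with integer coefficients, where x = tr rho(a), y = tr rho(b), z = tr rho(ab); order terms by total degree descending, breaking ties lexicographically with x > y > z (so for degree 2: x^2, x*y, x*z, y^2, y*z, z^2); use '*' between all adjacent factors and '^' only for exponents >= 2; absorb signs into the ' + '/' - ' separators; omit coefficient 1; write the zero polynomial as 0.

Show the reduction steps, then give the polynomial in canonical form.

trace(a^2) = trace(a)*trace(a) - trace(1)   [square of a] = x^2 - 2
trace(b a b a) = trace(a b)*trace(a b) - trace(1)   [split at a repeated a] = z^2 - 2
trace(b a b) = trace(b)*trace(a b) - trace(a)   [square of b] = y*z - x
trace(a b a^2 b) = trace(a)*trace(b a b a) - trace(b a b)   [square of a] = x*z^2 - y*z - x
trace(a b a) = trace(a)*trace(b a) - trace(b)   [square of a] = x*z - y
trace(a b a^2) = trace(a)*trace(a b a) - trace(a b)   [square of a] = x^2*z - x*y - z
trace(b a b a^2 b) = trace(b)*trace(a b a^2 b) - trace(a b a^2)   [square of b] = x*y*z^2 - x^2*z - y^2*z + z
trace(b a b a b a) = trace(a b)*trace(a b a b) - trace(a^-1 b^-1)   [split at a repeated a] = z^3 - 3*z
trace(b a b a b) = trace(b)*trace(a b a b) - trace(a b a)   [square of b] = y*z^2 - x*z - y
trace(b a b a^2 b a) = trace(a)*trace(b a b a b a) - trace(b a b a b)   [square of a] = x*z^3 - y*z^2 - 2*x*z + y
trace(a^-1 b a b a^2 b) = trace(b a b a^2 b)*trace(a) - trace(b a b a^2 b a)   [inverse elimination on a] = x^2*y*z^2 - x^3*z - x*y^2*z - x*z^3 + y*z^2 + 3*x*z - y
trace(a b a^2 b^-1 a^-1 b) = trace(a^-1 b a b a^2)*trace(b) - trace(a^-1 b a b a^2 b)   [inverse elimination on b] = -x^2*y*z^2 + x^3*z + x*y^2*z + x*z^3 - 3*x*z - y
trace(b^-1 a b a^2 b^-1 a^-1) = trace(a b a^2 b^-1 a^-1)*trace(b) - trace(a b a^2 b^-1 a^-1 b)   [inverse elimination on b] = x^2*y*z^2 - x^3*z - x*y^2*z - x*z^3 + x^2*y + 3*x*z - y
trace(a b a^2 b^-1 a^-1 b^-2) = trace(b^-1 a b a^2 b^-1 a^-1)*trace(b) - trace(b^-1 a b a^2 b^-1 a^-1 b)   [inverse elimination on b] = x^2*y^2*z^2 - x^3*y*z - x*y^3*z - x*y*z^3 + x^2*y^2 + 3*x*y*z - x^2 - y^2 + 2

x^2*y^2*z^2 - x^3*y*z - x*y^3*z - x*y*z^3 + x^2*y^2 + 3*x*y*z - x^2 - y^2 + 2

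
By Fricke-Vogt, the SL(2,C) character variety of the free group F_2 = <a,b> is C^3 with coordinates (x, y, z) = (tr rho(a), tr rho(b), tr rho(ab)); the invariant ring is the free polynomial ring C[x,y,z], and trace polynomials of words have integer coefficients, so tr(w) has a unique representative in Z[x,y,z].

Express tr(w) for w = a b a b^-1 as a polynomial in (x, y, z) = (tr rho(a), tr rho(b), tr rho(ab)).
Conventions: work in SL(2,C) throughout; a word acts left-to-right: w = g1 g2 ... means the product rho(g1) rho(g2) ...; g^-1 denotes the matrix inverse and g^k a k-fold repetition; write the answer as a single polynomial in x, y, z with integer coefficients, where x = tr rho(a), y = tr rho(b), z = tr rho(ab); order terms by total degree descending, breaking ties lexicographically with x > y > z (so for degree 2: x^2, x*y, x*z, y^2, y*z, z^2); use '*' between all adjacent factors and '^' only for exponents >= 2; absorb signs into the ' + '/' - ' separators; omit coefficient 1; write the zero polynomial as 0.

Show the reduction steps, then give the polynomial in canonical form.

trace(a b a) = trace(a)*trace(b a) - trace(b) = x*z - y
reduce: trace(a b a b) = trace(a b)*trace(a b) - trace(1) = z^2 - 2
so trace(a b a b^-1) = trace(a b a)*trace(b) - trace(a b a b) = x*y*z - y^2 - z^2 + 2

x*y*z - y^2 - z^2 + 2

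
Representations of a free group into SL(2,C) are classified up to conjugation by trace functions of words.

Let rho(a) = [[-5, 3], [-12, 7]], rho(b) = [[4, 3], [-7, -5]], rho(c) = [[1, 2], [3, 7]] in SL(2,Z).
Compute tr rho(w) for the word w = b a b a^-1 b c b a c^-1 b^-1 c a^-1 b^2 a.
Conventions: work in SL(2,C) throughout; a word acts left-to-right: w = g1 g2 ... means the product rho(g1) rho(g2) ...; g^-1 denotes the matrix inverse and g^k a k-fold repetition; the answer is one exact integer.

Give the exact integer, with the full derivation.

27578990568089

rho(b) = [[4, 3], [-7, -5]]
... * rho(a) = [[-5, 3], [-12, 7]]  ->  [[-56, 33], [95, -56]]
... * rho(b) = [[4, 3], [-7, -5]]  ->  [[-455, -333], [772, 565]]
... * rho(a^-1) = [[7, -3], [12, -5]]  ->  [[-7181, 3030], [12184, -5141]]
... * rho(b) = [[4, 3], [-7, -5]]  ->  [[-49934, -36693], [84723, 62257]]
... * rho(c) = [[1, 2], [3, 7]]  ->  [[-160013, -356719], [271494, 605245]]
... * rho(b) = [[4, 3], [-7, -5]]  ->  [[1856981, 1303556], [-3150739, -2211743]]
... * rho(a) = [[-5, 3], [-12, 7]]  ->  [[-24927577, 14695835], [42294611, -24934418]]
... * rho(c^-1) = [[7, -2], [-3, 1]]  ->  [[-218580544, 64550989], [370865531, -109523640]]
... * rho(b^-1) = [[-5, -3], [7, 4]]  ->  [[1544759643, 913945588], [-2620993135, -1550691153]]
... * rho(c) = [[1, 2], [3, 7]]  ->  [[4286596407, 9487138402], [-7273066594, -16096824341]]
... * rho(a^-1) = [[7, -3], [12, -5]]  ->  [[143851835673, -60295481231], [-244073358250, 102303321487]]
... * rho(b) = [[4, 3], [-7, -5]]  ->  [[997475711309, 733032913174], [-1692416683409, -1243736682185]]
... * rho(b) = [[4, 3], [-7, -5]]  ->  [[-1141327546982, -672737431943], [1936490041659, 1141433360698]]
... * rho(a) = [[-5, 3], [-12, 7]]  ->  [[13779486918226, -8133144664547], [-23379650536671, 13799503649863]]
tr = 13779486918226 + 13799503649863 = 27578990568089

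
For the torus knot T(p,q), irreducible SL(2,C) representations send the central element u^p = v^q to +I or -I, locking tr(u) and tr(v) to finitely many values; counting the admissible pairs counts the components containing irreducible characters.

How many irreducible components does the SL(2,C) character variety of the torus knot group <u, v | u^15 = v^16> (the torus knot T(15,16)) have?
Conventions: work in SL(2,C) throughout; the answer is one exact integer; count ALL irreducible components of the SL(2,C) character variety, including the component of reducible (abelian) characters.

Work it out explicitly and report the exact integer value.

Gamma = < u, v | u^15 = v^16 > (torus knot T(15,16)); the central element u^15 = v^16 acts as +I or -I in any irreducible SL(2,C) representation.
This locks tr(u) to 2*cos(pi*alpha/15), alpha in 1..14, and tr(v) to 2*cos(pi*beta/16), beta in 1..15, on each component of irreducible characters.
u^15 = (-1)^alpha I and v^16 = (-1)^beta I must agree, so alpha and beta have equal parity.
count pairs: odd alpha (7 choices) x odd beta (8), plus even alpha (7) x even beta (7): 7*8 + 7*7 = 105.
Total: 105 irreducible-character components + 1 reducible (abelian) component = 106.

106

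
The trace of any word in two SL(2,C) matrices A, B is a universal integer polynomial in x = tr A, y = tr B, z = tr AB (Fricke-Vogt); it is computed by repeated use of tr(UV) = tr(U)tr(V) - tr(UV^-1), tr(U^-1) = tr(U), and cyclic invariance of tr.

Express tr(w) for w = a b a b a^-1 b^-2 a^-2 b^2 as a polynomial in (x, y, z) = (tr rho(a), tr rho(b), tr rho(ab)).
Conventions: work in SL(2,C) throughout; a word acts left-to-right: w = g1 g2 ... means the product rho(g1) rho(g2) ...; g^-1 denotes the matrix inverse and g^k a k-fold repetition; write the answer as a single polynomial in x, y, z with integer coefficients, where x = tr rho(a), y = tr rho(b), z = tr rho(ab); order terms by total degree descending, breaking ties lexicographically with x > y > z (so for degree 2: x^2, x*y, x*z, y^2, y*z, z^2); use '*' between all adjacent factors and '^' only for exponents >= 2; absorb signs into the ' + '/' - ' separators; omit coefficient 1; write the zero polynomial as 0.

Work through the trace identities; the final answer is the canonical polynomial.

trace(b a b a) = trace(a b)*trace(a b) - trace(1) = z^2 - 2
trace(b a b) = trace(b)*trace(a b) - trace(a) = y*z - x
trace(a b a^2 b) = trace(a)*trace(b a b a) - trace(b a b) = x*z^2 - y*z - x
trace(b a^2) = trace(a)*trace(b a) - trace(b) = x*z - y
trace(a b a^2) = trace(a)*trace(b a^2) - trace(b a) = x^2*z - x*y - z
trace(a b^2 a b a) = trace(b)*trace(a b a^2 b) - trace(a b a^2) = x*y*z^2 - x^2*z - y^2*z + z
trace(a b a b a b) = trace(b a b a)*trace(b a) - trace(a b) = z^3 - 3*z
trace(a b^2 a b a b) = trace(b)*trace(a b a b a b) - trace(a b a b a) = y*z^3 - x*z^2 - 2*y*z + x
trace(b^2 a b a b^-1 a) = trace(a b^2 a b a)*trace(b) - trace(a b^2 a b a b) = x*y^2*z^2 - x^2*y*z - y^3*z - y*z^3 + x*z^2 + 3*y*z - x
trace(b^-1 a^-1 b^2 a b a) = trace(b^2 a b a b^-1)*trace(a) - trace(b^2 a b a b^-1 a) = -x*y^2*z^2 + x^2*y*z + y^3*z + y*z^3 - 3*y*z - x
trace(b a b a b) = trace(b)*trace(a b a b) - trace(a b a) = y*z^2 - x*z - y
trace(a b a b a^2 b) = trace(a)*trace(b a b a b a) - trace(b a b a b) = x*z^3 - y*z^2 - 2*x*z + y
trace(a b a b a^2) = trace(a)*trace(a b a b a) - trace(a b a b) = x^2*z^2 - x*y*z - x^2 - z^2 + 2
trace(a b^2 a b a b a) = trace(b)*trace(a b a b a^2 b) - trace(a b a b a^2) = x*y*z^3 - x^2*z^2 - y^2*z^2 - x*y*z + x^2 + y^2 + z^2 - 2
trace(a b a b a b a b) = trace(b a b a b a)*trace(b a) - trace(a b a b) = z^4 - 4*z^2 + 2
trace(a b^2 a b a b a b) = trace(b)*trace(a b a b a b a b) - trace(a b a b a b a) = y*z^4 - x*z^3 - 3*y*z^2 + 2*x*z + y
trace(b^2 a b a b a b^-1 a) = trace(a b^2 a b a b a)*trace(b) - trace(a b^2 a b a b a b) = x*y^2*z^3 - x^2*y*z^2 - y^3*z^2 - y*z^4 - x*y^2*z + x*z^3 + x^2*y + y^3 + 4*y*z^2 - 2*x*z - 3*y
trace(a^-1 b^2 a b a b a b^-1) = trace(b^2 a b a b a b^-1)*trace(a) - trace(b^2 a b a b a b^-1 a) = -x*y^2*z^3 + x^2*y*z^2 + y^3*z^2 + y*z^4 + x*y^2*z - x^2*y - y^3 - 4*y*z^2 - x*z + 3*y
trace(b^2 a b a b) = trace(b)*trace(a b a b^2) - trace(a b a b) = y^2*z^2 - x*y*z - y^2 - z^2 + 2
trace(b^-2 a^-1 b^2 a b a b a) = trace(a^-1 b^2 a b a b a b^-1)*trace(b) - trace(a^-1 b^2 a b a b a) = -x*y^3*z^3 + x^2*y^2*z^2 + y^4*z^2 + y^2*z^4 + x*y^3*z - x^2*y^2 - y^4 - 5*y^2*z^2 + 4*y^2 + z^2 - 2
trace(a^-1 b^2 a b a b a^-1 b^-2) = trace(b^-2 a^-1 b^2 a b a b)*trace(a) - trace(b^-2 a^-1 b^2 a b a b a) = x*y^3*z^3 - 2*x^2*y^2*z^2 - y^4*z^2 - y^2*z^4 + x^3*y*z + x*y*z^3 + x^2*y^2 + y^4 + 5*y^2*z^2 - 3*x*y*z - x^2 - 4*y^2 - z^2 + 2
trace(a b a b a^-1 b^-2 a^-2 b^2) = trace(a^-1 b^2 a b a b a^-1 b^-2)*trace(a) - trace(a^-1 b^2 a b a b a^-1 b^-2 a) = x^2*y^3*z^3 - 2*x^3*y^2*z^2 - x*y^4*z^2 - x*y^2*z^4 + x^4*y*z + x^2*y*z^3 + x^3*y^2 + x*y^4 + 5*x*y^2*z^2 - 3*x^2*y*z - x^3 - 4*x*y^2 - x*z^2 - y*z + 3*x

x^2*y^3*z^3 - 2*x^3*y^2*z^2 - x*y^4*z^2 - x*y^2*z^4 + x^4*y*z + x^2*y*z^3 + x^3*y^2 + x*y^4 + 5*x*y^2*z^2 - 3*x^2*y*z - x^3 - 4*x*y^2 - x*z^2 - y*z + 3*x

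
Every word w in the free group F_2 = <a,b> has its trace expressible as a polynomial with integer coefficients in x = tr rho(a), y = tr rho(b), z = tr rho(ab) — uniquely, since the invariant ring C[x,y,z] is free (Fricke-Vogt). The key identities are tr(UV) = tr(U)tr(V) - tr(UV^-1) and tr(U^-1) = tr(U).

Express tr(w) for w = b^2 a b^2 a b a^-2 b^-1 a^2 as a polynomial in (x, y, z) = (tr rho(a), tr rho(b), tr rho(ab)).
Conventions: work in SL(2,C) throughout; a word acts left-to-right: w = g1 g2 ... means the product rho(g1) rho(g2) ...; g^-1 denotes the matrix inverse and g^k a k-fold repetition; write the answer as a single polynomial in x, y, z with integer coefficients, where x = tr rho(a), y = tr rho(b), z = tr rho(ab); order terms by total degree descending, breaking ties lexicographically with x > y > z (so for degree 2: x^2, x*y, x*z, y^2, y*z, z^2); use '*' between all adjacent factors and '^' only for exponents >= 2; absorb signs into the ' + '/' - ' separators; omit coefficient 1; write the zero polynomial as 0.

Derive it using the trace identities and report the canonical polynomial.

-x^3*y^3*z^3 + 3*x^4*y^2*z^2 + x^2*y^4*z^2 + x^2*y^2*z^4 - 3*x^5*y*z - 2*x^3*y^3*z - 2*x^3*y*z^3 + x^6 + x^4*y^2 + x^4*z^2 - 5*x^2*y^2*z^2 + 11*x^3*y*z + x*y^3*z + x*y*z^3 - 6*x^4 - 2*x^2*y^2 - 2*x^2*z^2 + y^2*z^2 - 6*x*y*z + 9*x^2 - 2

tr(b a b a) = tr(b a) tr(b a) - tr(1)   [split at repeated b] = z^2 - 2
tr(a b a b a b) = tr(b a) tr(b a b a) - tr(b^-1 a^-1)   [split at repeated b] = z^3 - 3*z
tr(b a b) = tr(b) tr(a b) - tr(a) = y*z - x
tr(a b a b a) = tr(a) tr(b a b a) - tr(b a b) = x*z^2 - y*z - x
tr(a b^2 a b a b) = tr(b) tr(a b a b a b) - tr(a b a b a) = y*z^3 - x*z^2 - 2*y*z + x
tr(a b a) = tr(a) tr(b a) - tr(b) = x*z - y
tr(a b a^2) = tr(a) tr(a b a) - tr(a b) = x^2*z - x*y - z
tr(a b^2 a b a) = tr(b) tr(a b a^2 b) - tr(a b a^2) = x*y*z^2 - x^2*z - y^2*z + z
tr(a b^2 a b^2 a b) = tr(b) tr(a b^2 a b a b) - tr(a b^2 a b a) = y^2*z^3 - 2*x*y*z^2 + x^2*z - y^2*z + x*y - z
tr(a b a b^2) = tr(b) tr(a b a b) - tr(a b a) = y*z^2 - x*z - y
tr(a b a b^3) = tr(b) tr(a b a b^2) - tr(a b a b) = y^2*z^2 - x*y*z - y^2 - z^2 + 2
tr(b^2 a b a b^2) = tr(b) tr(a b a b^3) - tr(a b a b^2) = y^3*z^2 - x*y^2*z - y^3 - 2*y*z^2 + x*z + 3*y
tr(a b^2 a^2 b^2 a b) = tr(a) tr(b^2 a b a b^2 a) - tr(b^2 a b a b^2) = x*y^2*z^3 - 2*x^2*y*z^2 - y^3*z^2 + x^3*z + x^2*y + y^3 + 2*y*z^2 - 2*x*z - 3*y
tr(b^2) = tr(b) tr(b) - tr(1) = y^2 - 2
tr(b^2 a^2) = tr(a) tr(b^2 a) - tr(b^2) = x*y*z - x^2 - y^2 + 2
tr(a^2 b^2 a) = tr(a) tr(b^2 a^2) - tr(b^2 a) = x^2*y*z - x^3 - x*y^2 - y*z + 3*x
tr(b^2 a^2 b^2 a) = tr(b) tr(a^2 b^2 a b) - tr(a^2 b^2 a) = x*y^2*z^2 - 2*x^2*y*z - y^3*z + x^3 + x*y^2 + 2*y*z - 3*x
tr(b a b^2) = tr(b) tr(a b^2) - tr(a b) = y^2*z - x*y - z
tr(b^4 a) = tr(b) tr(b a b^2) - tr(b a b) = y^3*z - x*y^2 - 2*y*z + x
tr(b^3) = tr(b) tr(b^2) - tr(b) = y^3 - 3*y
tr(b^4) = tr(b) tr(b^3) - tr(b^2) = y^4 - 4*y^2 + 2
tr(b^2 a^2 b^2) = tr(a) tr(b^4 a) - tr(b^4) = x*y^3*z - x^2*y^2 - y^4 - 2*x*y*z + x^2 + 4*y^2 - 2
tr(a b^2 a^2 b^2 a) = tr(a) tr(b^2 a^2 b^2 a) - tr(b^2 a^2 b^2) = x^2*y^2*z^2 - 2*x^3*y*z - 2*x*y^3*z + x^4 + 2*x^2*y^2 + y^4 + 4*x*y*z - 4*x^2 - 4*y^2 + 2
tr(b a^2 b^2 a b^2 a b) = tr(b) tr(a b^2 a^2 b^2 a b) - tr(a b^2 a^2 b^2 a) = x*y^3*z^3 - 3*x^2*y^2*z^2 - y^4*z^2 + 3*x^3*y*z + 2*x*y^3*z - x^4 - x^2*y^2 + 2*y^2*z^2 - 6*x*y*z + 4*x^2 + y^2 - 2
tr(b a b a b a b a) = tr(a b) tr(a b a b a b) - tr(a^-1 b^-1 a^-1 b^-1)   [split at repeated a] = z^4 - 4*z^2 + 2
tr(a b a b a^2 b a b) = tr(a) tr(b a b a b a b a) - tr(b a b a b a b) = x*z^4 - y*z^3 - 3*x*z^2 + 2*y*z + x
tr(b a b a^2 b a) = tr(a) tr(b a b a b a) - tr(b a b a b) = x*z^3 - y*z^2 - 2*x*z + y
tr(a b a b a^2 b a) = tr(a) tr(b a b a^2 b a) - tr(b a b a^2 b) = x^2*z^3 - 2*x*y*z^2 - x^2*z + y^2*z + x*y - z
tr(a b^2 a b a b a^2 b) = tr(b) tr(a b a b a^2 b a b) - tr(a b a b a^2 b a) = x*y*z^4 - x^2*z^3 - y^2*z^3 - x*y*z^2 + x^2*z + y^2*z + z
tr(a b a b a^2) = tr(a) tr(b a b a^2) - tr(b a b a) = x^2*z^2 - x*y*z - x^2 - z^2 + 2
tr(b^2 a b a b a^2) = tr(b) tr(a b a b a^2 b) - tr(a b a b a^2) = x*y*z^3 - x^2*z^2 - y^2*z^2 - x*y*z + x^2 + y^2 + z^2 - 2
tr(a b^2 a b a b a^2) = tr(a) tr(b^2 a b a b a^2) - tr(b^2 a b a b a) = x^2*y*z^3 - x^3*z^2 - x*y^2*z^2 - x^2*y*z - y*z^3 + x^3 + x*y^2 + 2*x*z^2 + 2*y*z - 3*x
tr(b a^2 b^2 a b^2 a b a) = tr(b) tr(a b^2 a b a b a^2 b) - tr(a b^2 a b a b a^2) = x*y^2*z^4 - 2*x^2*y*z^3 - y^3*z^3 + x^3*z^2 + 2*x^2*y*z + y^3*z + y*z^3 - x^3 - x*y^2 - 2*x*z^2 - y*z + 3*x
tr(a^2 b^2 a b^2 a b a^-1 b) = tr(b a^2 b^2 a b^2 a b) tr(a) - tr(b a^2 b^2 a b^2 a b a) = x^2*y^3*z^3 - 3*x^3*y^2*z^2 - x*y^4*z^2 - x*y^2*z^4 + 3*x^4*y*z + 2*x^2*y^3*z + 2*x^2*y*z^3 + y^3*z^3 - x^5 - x^3*y^2 - x^3*z^2 + 2*x*y^2*z^2 - 8*x^2*y*z - y^3*z - y*z^3 + 5*x^3 + 2*x*y^2 + 2*x*z^2 + y*z - 5*x
tr(b^-1 a^2 b^2 a b^2 a b a^-1) = tr(a^2 b^2 a b^2 a b a^-1) tr(b) - tr(a^2 b^2 a b^2 a b a^-1 b) = -x^2*y^3*z^3 + 3*x^3*y^2*z^2 + x*y^4*z^2 + x*y^2*z^4 - 3*x^4*y*z - 2*x^2*y^3*z - 2*x^2*y*z^3 + x^5 + x^3*y^2 + x^3*z^2 - 4*x*y^2*z^2 + 9*x^2*y*z + y*z^3 - 5*x^3 - x*y^2 - 2*x*z^2 - 2*y*z + 5*x
tr(b^2 a b^2 a) = tr(b) tr(a b^2 a b) - tr(a b^2 a) = y^2*z^2 - 2*x*y*z + x^2 - 2
tr(a^2 b^2 a b^2 a) = tr(a) tr(b^2 a b^2 a^2) - tr(b^2 a b^2 a) = x^2*y^2*z^2 - 2*x^3*y*z - x*y^3*z + x^4 + x^2*y^2 - y^2*z^2 + 4*x*y*z - 4*x^2 + 2
tr(b^2 a b^2 a b a^-2 b^-1 a^2) = tr(b^-1 a^2 b^2 a b^2 a b a^-1) tr(a) - tr(b^-1 a^2 b^2 a b^2 a b) = -x^3*y^3*z^3 + 3*x^4*y^2*z^2 + x^2*y^4*z^2 + x^2*y^2*z^4 - 3*x^5*y*z - 2*x^3*y^3*z - 2*x^3*y*z^3 + x^6 + x^4*y^2 + x^4*z^2 - 5*x^2*y^2*z^2 + 11*x^3*y*z + x*y^3*z + x*y*z^3 - 6*x^4 - 2*x^2*y^2 - 2*x^2*z^2 + y^2*z^2 - 6*x*y*z + 9*x^2 - 2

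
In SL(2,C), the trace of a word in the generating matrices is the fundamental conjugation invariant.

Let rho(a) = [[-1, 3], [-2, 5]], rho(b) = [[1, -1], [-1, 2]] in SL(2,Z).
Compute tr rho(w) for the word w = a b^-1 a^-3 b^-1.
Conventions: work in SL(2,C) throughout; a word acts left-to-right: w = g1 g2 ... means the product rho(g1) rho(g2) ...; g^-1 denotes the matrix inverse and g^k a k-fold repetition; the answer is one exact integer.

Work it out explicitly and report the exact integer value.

rho(a) = [[-1, 3], [-2, 5]]
... * rho(b^-1) = [[2, 1], [1, 1]]  ->  [[1, 2], [1, 3]]
... * rho(a^-1) = [[5, -3], [2, -1]]  ->  [[9, -5], [11, -6]]
... * rho(a^-1) = [[5, -3], [2, -1]]  ->  [[35, -22], [43, -27]]
... * rho(a^-1) = [[5, -3], [2, -1]]  ->  [[131, -83], [161, -102]]
... * rho(b^-1) = [[2, 1], [1, 1]]  ->  [[179, 48], [220, 59]]
tr = 179 + 59 = 238

238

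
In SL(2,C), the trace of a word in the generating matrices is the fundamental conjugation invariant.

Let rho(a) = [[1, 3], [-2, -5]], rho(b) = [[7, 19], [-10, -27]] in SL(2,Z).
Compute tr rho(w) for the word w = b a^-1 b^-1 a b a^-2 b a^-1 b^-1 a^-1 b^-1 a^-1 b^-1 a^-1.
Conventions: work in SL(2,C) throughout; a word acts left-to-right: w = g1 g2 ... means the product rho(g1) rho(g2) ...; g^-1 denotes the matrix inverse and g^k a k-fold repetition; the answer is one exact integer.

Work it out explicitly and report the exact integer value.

31293020

rho(b) = [[7, 19], [-10, -27]]
... * rho(a^-1) = [[-5, -3], [2, 1]]  ->  [[3, -2], [-4, 3]]
... * rho(b^-1) = [[-27, -19], [10, 7]]  ->  [[-101, -71], [138, 97]]
... * rho(a) = [[1, 3], [-2, -5]]  ->  [[41, 52], [-56, -71]]
... * rho(b) = [[7, 19], [-10, -27]]  ->  [[-233, -625], [318, 853]]
... * rho(a^-1) = [[-5, -3], [2, 1]]  ->  [[-85, 74], [116, -101]]
... * rho(a^-1) = [[-5, -3], [2, 1]]  ->  [[573, 329], [-782, -449]]
... * rho(b) = [[7, 19], [-10, -27]]  ->  [[721, 2004], [-984, -2735]]
... * rho(a^-1) = [[-5, -3], [2, 1]]  ->  [[403, -159], [-550, 217]]
... * rho(b^-1) = [[-27, -19], [10, 7]]  ->  [[-12471, -8770], [17020, 11969]]
... * rho(a^-1) = [[-5, -3], [2, 1]]  ->  [[44815, 28643], [-61162, -39091]]
... * rho(b^-1) = [[-27, -19], [10, 7]]  ->  [[-923575, -650984], [1260464, 888441]]
... * rho(a^-1) = [[-5, -3], [2, 1]]  ->  [[3315907, 2119741], [-4525438, -2892951]]
... * rho(b^-1) = [[-27, -19], [10, 7]]  ->  [[-68332079, -48164046], [93257316, 65732665]]
... * rho(a^-1) = [[-5, -3], [2, 1]]  ->  [[245332303, 156832191], [-334821250, -214039283]]
tr = 245332303 + -214039283 = 31293020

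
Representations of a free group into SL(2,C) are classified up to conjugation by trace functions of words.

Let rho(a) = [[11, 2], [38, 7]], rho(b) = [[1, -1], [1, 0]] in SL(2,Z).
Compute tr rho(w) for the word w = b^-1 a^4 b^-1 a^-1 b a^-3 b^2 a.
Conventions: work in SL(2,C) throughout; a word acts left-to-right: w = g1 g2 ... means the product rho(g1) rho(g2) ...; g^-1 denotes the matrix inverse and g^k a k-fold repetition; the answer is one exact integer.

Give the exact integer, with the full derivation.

rho(b^-1) = [[0, 1], [-1, 1]]
... * rho(a) = [[11, 2], [38, 7]]  ->  [[38, 7], [27, 5]]
... * rho(a) = [[11, 2], [38, 7]]  ->  [[684, 125], [487, 89]]
... * rho(a) = [[11, 2], [38, 7]]  ->  [[12274, 2243], [8739, 1597]]
... * rho(a) = [[11, 2], [38, 7]]  ->  [[220248, 40249], [156815, 28657]]
... * rho(b^-1) = [[0, 1], [-1, 1]]  ->  [[-40249, 260497], [-28657, 185472]]
... * rho(a^-1) = [[7, -2], [-38, 11]]  ->  [[-10180629, 2945965], [-7248535, 2097506]]
... * rho(b) = [[1, -1], [1, 0]]  ->  [[-7234664, 10180629], [-5151029, 7248535]]
... * rho(a^-1) = [[7, -2], [-38, 11]]  ->  [[-437506550, 126456247], [-311501533, 90035943]]
... * rho(a^-1) = [[7, -2], [-38, 11]]  ->  [[-7867883236, 2266031817], [-5601876565, 1613398439]]
... * rho(a^-1) = [[7, -2], [-38, 11]]  ->  [[-141184391698, 40662116459], [-100522276637, 28951135959]]
... * rho(b) = [[1, -1], [1, 0]]  ->  [[-100522275239, 141184391698], [-71571140678, 100522276637]]
... * rho(b) = [[1, -1], [1, 0]]  ->  [[40662116459, 100522275239], [28951135959, 71571140678]]
... * rho(a) = [[11, 2], [38, 7]]  ->  [[4267129740131, 784980159591], [3038165841313, 558900256664]]
tr = 4267129740131 + 558900256664 = 4826029996795

4826029996795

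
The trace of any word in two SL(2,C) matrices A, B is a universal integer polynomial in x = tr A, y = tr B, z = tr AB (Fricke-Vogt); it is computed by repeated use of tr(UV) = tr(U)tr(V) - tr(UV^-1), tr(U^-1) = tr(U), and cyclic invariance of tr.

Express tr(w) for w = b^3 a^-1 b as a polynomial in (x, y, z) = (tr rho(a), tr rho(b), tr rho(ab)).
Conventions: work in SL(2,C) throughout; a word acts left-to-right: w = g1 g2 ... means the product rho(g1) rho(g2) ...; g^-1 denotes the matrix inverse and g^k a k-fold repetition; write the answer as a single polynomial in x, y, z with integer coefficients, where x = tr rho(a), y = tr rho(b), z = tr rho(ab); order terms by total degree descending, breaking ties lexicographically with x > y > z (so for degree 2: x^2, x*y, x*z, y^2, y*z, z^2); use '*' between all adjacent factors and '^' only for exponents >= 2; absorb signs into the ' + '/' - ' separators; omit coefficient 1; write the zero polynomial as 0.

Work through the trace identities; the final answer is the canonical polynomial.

trace(b^2) = trace(b) trace(b) - trace(1)  (reduce the b square) = y^2 - 2
trace(b^3) = trace(b) trace(b^2) - trace(b)  (reduce the b square) = y^3 - 3*y
trace(b^4) = trace(b) trace(b^3) - trace(b^2)  (reduce the b square) = y^4 - 4*y^2 + 2
trace(b a b) = trace(b) trace(a b) - trace(a)  (reduce the b square) = y*z - x
trace(b^2 a b) = trace(b) trace(b a b) - trace(b a)  (reduce the b square) = y^2*z - x*y - z
trace(b^4 a) = trace(b) trace(b^2 a b) - trace(b^2 a)  (reduce the b square) = y^3*z - x*y^2 - 2*y*z + x
trace(b^3 a^-1 b) = trace(b^4) trace(a) - trace(b^4 a)  (eliminate a^-1) = x*y^4 - y^3*z - 3*x*y^2 + 2*y*z + x

x*y^4 - y^3*z - 3*x*y^2 + 2*y*z + x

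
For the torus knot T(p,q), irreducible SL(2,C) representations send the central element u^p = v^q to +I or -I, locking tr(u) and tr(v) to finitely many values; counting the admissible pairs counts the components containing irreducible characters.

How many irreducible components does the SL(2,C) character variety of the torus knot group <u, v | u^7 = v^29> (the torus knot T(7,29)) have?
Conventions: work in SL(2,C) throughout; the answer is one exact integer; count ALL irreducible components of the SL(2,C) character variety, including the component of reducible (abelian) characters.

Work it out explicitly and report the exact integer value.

85

In the torus knot group T(7,29), u^7 = v^29 is central, so an irreducible representation sends it to +I or -I (Schur).
On an irreducible component, tr(u) is locked at 2*cos(pi*alpha/7) for some alpha in 1..6, and tr(v) at 2*cos(pi*beta/29) for some beta in 1..28.
u^7 = (-1)^alpha I and v^29 = (-1)^beta I must agree, so alpha and beta have equal parity.
count pairs: odd alpha (3 choices) x odd beta (14), plus even alpha (3) x even beta (14): 3*14 + 3*14 = 84.
That is 84 components of irreducible characters, and with the reducible (abelian) component the total is 85.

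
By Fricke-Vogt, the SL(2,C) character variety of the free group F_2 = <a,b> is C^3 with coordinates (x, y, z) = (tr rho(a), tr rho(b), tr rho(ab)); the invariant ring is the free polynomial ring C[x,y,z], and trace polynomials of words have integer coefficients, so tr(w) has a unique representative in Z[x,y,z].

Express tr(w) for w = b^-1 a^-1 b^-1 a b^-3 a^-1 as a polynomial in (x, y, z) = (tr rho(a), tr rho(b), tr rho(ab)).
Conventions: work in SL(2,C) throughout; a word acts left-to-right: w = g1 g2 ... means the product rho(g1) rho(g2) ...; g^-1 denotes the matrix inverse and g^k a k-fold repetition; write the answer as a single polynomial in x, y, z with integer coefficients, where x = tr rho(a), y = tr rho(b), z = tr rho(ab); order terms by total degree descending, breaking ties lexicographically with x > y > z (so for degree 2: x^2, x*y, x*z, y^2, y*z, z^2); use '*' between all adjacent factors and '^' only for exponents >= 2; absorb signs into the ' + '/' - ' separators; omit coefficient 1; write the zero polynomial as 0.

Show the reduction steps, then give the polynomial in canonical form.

x*y^3*z^2 - x^2*y^2*z - y^2*z^3 - x*y^3 - x*y*z^2 + x^2*z + 2*y^2*z + z^3 + 2*x*y - 3*z

reduce: trace(b^-1) = trace(b) = y
trace(b a b) = trace(b) trace(a b) - trace(a)   [square of b] = y*z - x
trace(b a b a) = trace(a b) trace(a b) - trace(1)   [split at a repeated a] = z^2 - 2
trace(a^-1 b a b) = trace(b a b) trace(a) - trace(b a b a)   [inverse elimination on a] = x*y*z - x^2 - z^2 + 2
trace(a b^-1 a^-1 b) = trace(a^-1 b a) trace(b) - trace(a^-1 b a b)   [inverse elimination on b] = -x*y*z + x^2 + y^2 + z^2 - 2
so trace(a^-1 b^-1 a b^-1) = trace(a b^-1 a^-1) trace(b) - trace(a b^-1 a^-1 b)   [inverse elimination on b] = x*y*z - x^2 - z^2 + 2
so trace(b^-1 a b^-2 a^-1) = trace(a^-1 b^-1 a b^-1) trace(b) - trace(a^-1 b^-1 a)   [inverse elimination on b] = x*y^2*z - x^2*y - y*z^2 + y
reduce: trace(a b^-1) = trace(a) trace(b) - trace(a b)   [inverse elimination on b] = x*y - z
so trace(a b^-2) = trace(a b^-1) trace(b) - trace(a)   [inverse elimination on b] = x*y^2 - y*z - x
trace(b^-1 a b^-2) = trace(a b^-2) trace(b) - trace(a b^-1)   [inverse elimination on b] = x*y^3 - y^2*z - 2*x*y + z
so trace(b^-2 a^-2 b^-1 a) = trace(b^-1 a b^-2 a^-1) trace(a) - trace(b^-1 a b^-2)   [inverse elimination on a] = x^2*y^2*z - x^3*y - x*y^3 - x*y*z^2 + y^2*z + 3*x*y - z
trace(a b^-1 a^-2 b) = trace(a^-1 b a b^-1) trace(a) - trace(a^-1 b a b^-1 a)   [inverse elimination on a] = -x^2*y*z + x^3 + x*y^2 + x*z^2 - 3*x
trace(b^-1 a^-2 b^-1 a) = trace(a b^-1 a^-2) trace(b) - trace(a b^-1 a^-2 b)   [inverse elimination on b] = x^2*y*z - x^3 - x*y^2 - x*z^2 + y*z + 3*x
so trace(a^-1 b^-1 a b^-3 a^-1) = trace(b^-2 a^-2 b^-1 a) trace(b) - trace(b^-2 a^-2 b^-1 a b)   [inverse elimination on b] = x^2*y^3*z - x^3*y^2 - x*y^4 - x*y^2*z^2 - x^2*y*z + y^3*z + x^3 + 4*x*y^2 + x*z^2 - 2*y*z - 3*x
so trace(b^-2) = trace(b^-1) trace(b) - trace(1)   [inverse elimination on b] = y^2 - 2
trace(b^-3) = trace(b^-2) trace(b) - trace(b^-1)   [inverse elimination on b] = y^3 - 3*y
so trace(a b^2 a) = trace(a) trace(b^2 a) - trace(b^2)   [square of a] = x*y*z - x^2 - y^2 + 2
reduce: trace(a b a) = trace(a) trace(b a) - trace(b)   [square of a] = x*z - y
trace(a b^2 a b) = trace(b) trace(a b a b) - trace(a b a)   [square of b] = y*z^2 - x*z - y
trace(b a b^-1 a b) = trace(a b^2 a) trace(b) - trace(a b^2 a b)   [inverse elimination on b] = x*y^2*z - x^2*y - y^3 - y*z^2 + x*z + 3*y
trace(a b a b a) = trace(a) trace(b a b a) - trace(b a b)   [square of a] = x*z^2 - y*z - x
reduce: trace(a b a b a b) = trace(a b) trace(a b a b) - trace(a^-1 b^-1)   [split at a repeated a] = z^3 - 3*z
reduce: trace(b a b^-1 a b a) = trace(a b a b a) trace(b) - trace(a b a b a b)   [inverse elimination on b] = x*y*z^2 - y^2*z - z^3 - x*y + 3*z
trace(a^-1 b a b^-1 a b) = trace(b a b^-1 a b) trace(a) - trace(b a b^-1 a b a)   [inverse elimination on a] = x^2*y^2*z - x^3*y - x*y^3 - 2*x*y*z^2 + x^2*z + y^2*z + z^3 + 4*x*y - 3*z
so trace(b^-1 a^-1 b a b^-1 a) = trace(a^-1 b a b^-1 a) trace(b) - trace(a^-1 b a b^-1 a b)   [inverse elimination on b] = -x^2*y^2*z + x^3*y + x*y^3 + 2*x*y*z^2 - x^2*z - y^2*z - z^3 - 3*x*y + 3*z
trace(a^-1 b a b^-1 a b^-2) = trace(b^-1 a^-1 b a b^-1 a) trace(b) - trace(b^-1 a^-1 b a b^-1 a b)   [inverse elimination on b] = -x^2*y^3*z + x^3*y^2 + x*y^4 + 2*x*y^2*z^2 - x^2*y*z - y^3*z - y*z^3 - 3*x*y^2 + 3*y*z - x
reduce: trace(b^-1 a b^-3 a^-1 b a) = trace(a^-1 b a b^-1 a b^-2) trace(b) - trace(a^-1 b a b^-1 a b^-1)   [inverse elimination on b] = -x^2*y^4*z + x^3*y^3 + x*y^5 + 2*x*y^3*z^2 - y^4*z - y^2*z^3 - x^3*y - 4*x*y^3 - 2*x*y*z^2 + x^2*z + 4*y^2*z + z^3 + 2*x*y - 3*z
so trace(a^-1 b^-1 a b^-3 a^-1 b) = trace(b^-1 a b^-3 a^-1 b) trace(a) - trace(b^-1 a b^-3 a^-1 b a)   [inverse elimination on a] = x^2*y^4*z - x^3*y^3 - x*y^5 - 2*x*y^3*z^2 + y^4*z + y^2*z^3 + x^3*y + 5*x*y^3 + 2*x*y*z^2 - x^2*z - 4*y^2*z - z^3 - 5*x*y + 3*z
trace(b^-1 a^-1 b^-1 a b^-3 a^-1) = trace(a^-1 b^-1 a b^-3 a^-1) trace(b) - trace(a^-1 b^-1 a b^-3 a^-1 b)   [inverse elimination on b] = x*y^3*z^2 - x^2*y^2*z - y^2*z^3 - x*y^3 - x*y*z^2 + x^2*z + 2*y^2*z + z^3 + 2*x*y - 3*z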